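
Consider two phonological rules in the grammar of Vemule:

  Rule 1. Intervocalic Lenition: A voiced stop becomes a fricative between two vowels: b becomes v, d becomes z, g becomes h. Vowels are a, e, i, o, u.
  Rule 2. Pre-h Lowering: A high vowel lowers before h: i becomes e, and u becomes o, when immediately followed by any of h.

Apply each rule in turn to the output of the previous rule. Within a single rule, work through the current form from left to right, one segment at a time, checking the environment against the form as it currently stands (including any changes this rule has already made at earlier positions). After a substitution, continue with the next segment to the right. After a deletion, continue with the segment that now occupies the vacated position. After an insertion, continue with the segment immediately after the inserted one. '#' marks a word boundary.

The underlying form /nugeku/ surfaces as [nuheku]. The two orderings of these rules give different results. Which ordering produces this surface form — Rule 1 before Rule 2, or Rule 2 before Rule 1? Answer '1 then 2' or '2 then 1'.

Order 1 then 2:
  1 Intervocalic Lenition: [nugeku] → [nuheku]
  2 Pre-h Lowering: [nuheku] → [noheku]
  result: [noheku]
Order 2 then 1:
  2 Pre-h Lowering: no change — [nugeku]
  1 Intervocalic Lenition: [nugeku] → [nuheku]
  result: [nuheku]

2 then 1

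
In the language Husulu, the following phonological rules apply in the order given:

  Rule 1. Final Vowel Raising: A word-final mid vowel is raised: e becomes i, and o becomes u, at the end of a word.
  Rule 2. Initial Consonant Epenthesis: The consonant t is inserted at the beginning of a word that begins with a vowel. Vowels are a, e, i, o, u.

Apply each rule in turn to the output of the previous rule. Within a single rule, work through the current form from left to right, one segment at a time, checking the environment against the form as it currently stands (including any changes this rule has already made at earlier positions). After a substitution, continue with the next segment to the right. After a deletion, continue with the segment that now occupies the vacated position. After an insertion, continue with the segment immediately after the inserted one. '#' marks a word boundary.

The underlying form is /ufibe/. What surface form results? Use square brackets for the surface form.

Rule 1 Final Vowel Raising: [ufibe] → [ufibi]
Rule 2 Initial Consonant Epenthesis: [ufibi] → [tufibi]

[tufibi]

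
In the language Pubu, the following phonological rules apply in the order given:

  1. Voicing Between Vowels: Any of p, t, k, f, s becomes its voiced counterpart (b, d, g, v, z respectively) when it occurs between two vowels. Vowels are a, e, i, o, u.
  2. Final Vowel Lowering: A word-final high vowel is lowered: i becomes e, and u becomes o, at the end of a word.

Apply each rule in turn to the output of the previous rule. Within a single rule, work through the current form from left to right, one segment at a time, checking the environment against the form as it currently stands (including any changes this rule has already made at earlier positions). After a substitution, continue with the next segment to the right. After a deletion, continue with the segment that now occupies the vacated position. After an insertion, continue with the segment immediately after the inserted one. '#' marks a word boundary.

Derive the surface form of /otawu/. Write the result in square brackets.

[odawo]

1 Voicing Between Vowels: [otawu] → [odawu]
2 Final Vowel Lowering: [odawu] → [odawo]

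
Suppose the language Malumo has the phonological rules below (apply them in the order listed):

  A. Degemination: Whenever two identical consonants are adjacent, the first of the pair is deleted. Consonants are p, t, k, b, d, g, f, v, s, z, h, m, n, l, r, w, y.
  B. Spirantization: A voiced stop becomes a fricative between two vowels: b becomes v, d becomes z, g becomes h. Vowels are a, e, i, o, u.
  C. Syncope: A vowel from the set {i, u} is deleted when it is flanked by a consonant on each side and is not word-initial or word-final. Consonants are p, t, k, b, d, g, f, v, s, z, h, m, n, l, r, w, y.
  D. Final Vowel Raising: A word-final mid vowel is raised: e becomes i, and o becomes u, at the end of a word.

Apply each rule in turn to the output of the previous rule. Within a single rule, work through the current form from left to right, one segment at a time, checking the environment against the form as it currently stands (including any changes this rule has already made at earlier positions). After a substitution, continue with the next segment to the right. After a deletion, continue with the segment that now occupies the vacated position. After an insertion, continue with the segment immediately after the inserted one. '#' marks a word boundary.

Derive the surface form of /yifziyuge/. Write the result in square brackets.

[yfzyhi]

A Degemination: no change — [yifziyuge]
B Spirantization: [yifziyuge] → [yifziyuhe]
C Syncope: [yifziyuhe] → [yfzyhe]
D Final Vowel Raising: [yfzyhe] → [yfzyhi]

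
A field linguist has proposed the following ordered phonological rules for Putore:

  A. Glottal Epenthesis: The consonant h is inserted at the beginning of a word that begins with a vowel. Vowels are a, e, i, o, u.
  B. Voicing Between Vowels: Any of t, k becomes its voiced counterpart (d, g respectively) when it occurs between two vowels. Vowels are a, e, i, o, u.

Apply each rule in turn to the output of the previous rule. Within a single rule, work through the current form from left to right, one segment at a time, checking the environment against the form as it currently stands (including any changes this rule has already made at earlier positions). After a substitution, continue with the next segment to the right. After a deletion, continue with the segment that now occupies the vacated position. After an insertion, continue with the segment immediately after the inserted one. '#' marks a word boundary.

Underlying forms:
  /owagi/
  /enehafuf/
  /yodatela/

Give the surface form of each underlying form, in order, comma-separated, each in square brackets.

/owagi/:
  A Glottal Epenthesis: [owagi] → [howagi]
  B Voicing Between Vowels: no change — [howagi]
/enehafuf/:
  A Glottal Epenthesis: [enehafuf] → [henehafuf]
  B Voicing Between Vowels: no change — [henehafuf]
/yodatela/:
  A Glottal Epenthesis: no change — [yodatela]
  B Voicing Between Vowels: [yodatela] → [yodadela]

[howagi], [henehafuf], [yodadela]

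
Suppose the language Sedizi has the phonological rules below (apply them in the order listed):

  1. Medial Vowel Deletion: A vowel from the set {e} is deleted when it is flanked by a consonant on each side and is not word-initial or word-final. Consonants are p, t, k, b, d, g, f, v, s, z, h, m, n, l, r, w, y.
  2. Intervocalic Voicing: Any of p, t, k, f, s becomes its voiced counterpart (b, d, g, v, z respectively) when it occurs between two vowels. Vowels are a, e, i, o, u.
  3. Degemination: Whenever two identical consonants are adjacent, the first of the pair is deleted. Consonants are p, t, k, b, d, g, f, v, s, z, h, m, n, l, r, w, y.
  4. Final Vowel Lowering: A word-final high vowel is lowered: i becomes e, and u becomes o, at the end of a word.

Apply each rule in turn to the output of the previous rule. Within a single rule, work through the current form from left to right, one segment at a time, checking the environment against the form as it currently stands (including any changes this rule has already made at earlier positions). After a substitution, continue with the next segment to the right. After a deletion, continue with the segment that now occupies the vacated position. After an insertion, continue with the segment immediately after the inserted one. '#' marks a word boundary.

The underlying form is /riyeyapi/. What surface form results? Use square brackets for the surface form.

1 Medial Vowel Deletion: [riyeyapi] → [riyyapi]
2 Intervocalic Voicing: [riyyapi] → [riyyabi]
3 Degemination: [riyyabi] → [riyabi]
4 Final Vowel Lowering: [riyabi] → [riyabe]

[riyabe]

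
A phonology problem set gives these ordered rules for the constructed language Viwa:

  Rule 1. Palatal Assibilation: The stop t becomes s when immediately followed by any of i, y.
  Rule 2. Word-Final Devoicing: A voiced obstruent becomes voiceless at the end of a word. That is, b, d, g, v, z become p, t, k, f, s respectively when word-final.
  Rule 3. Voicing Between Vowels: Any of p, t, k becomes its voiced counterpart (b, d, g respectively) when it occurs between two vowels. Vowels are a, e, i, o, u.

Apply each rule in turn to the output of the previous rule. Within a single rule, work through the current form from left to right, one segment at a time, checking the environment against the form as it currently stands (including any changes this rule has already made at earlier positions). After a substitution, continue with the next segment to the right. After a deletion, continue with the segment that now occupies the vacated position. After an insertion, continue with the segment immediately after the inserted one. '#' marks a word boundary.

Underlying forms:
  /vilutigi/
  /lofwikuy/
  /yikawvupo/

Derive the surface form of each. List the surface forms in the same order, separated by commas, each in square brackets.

/vilutigi/:
  Rule 1 Palatal Assibilation: [vilutigi] → [vilusigi]
  Rule 2 Word-Final Devoicing: no change — [vilusigi]
  Rule 3 Voicing Between Vowels: no change — [vilusigi]
/lofwikuy/:
  Rule 1 Palatal Assibilation: no change — [lofwikuy]
  Rule 2 Word-Final Devoicing: no change — [lofwikuy]
  Rule 3 Voicing Between Vowels: [lofwikuy] → [lofwiguy]
/yikawvupo/:
  Rule 1 Palatal Assibilation: no change — [yikawvupo]
  Rule 2 Word-Final Devoicing: no change — [yikawvupo]
  Rule 3 Voicing Between Vowels: [yikawvupo] → [yigawvubo]

[vilusigi], [lofwiguy], [yigawvubo]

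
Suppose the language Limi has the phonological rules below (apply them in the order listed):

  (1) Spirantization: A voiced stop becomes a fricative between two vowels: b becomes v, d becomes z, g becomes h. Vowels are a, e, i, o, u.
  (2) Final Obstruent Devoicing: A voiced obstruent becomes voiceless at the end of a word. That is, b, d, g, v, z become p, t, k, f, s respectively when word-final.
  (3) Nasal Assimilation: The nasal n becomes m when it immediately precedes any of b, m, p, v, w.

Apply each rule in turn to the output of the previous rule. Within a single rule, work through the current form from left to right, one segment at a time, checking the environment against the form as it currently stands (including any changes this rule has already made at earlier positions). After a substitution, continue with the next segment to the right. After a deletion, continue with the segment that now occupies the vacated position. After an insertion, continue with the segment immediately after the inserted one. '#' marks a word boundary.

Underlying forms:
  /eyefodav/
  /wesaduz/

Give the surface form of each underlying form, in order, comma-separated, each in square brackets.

/eyefodav/:
  (1) Spirantization: [eyefodav] → [eyefozav]
  (2) Final Obstruent Devoicing: [eyefozav] → [eyefozaf]
  (3) Nasal Assimilation: no change — [eyefozaf]
/wesaduz/:
  (1) Spirantization: [wesaduz] → [wesazuz]
  (2) Final Obstruent Devoicing: [wesazuz] → [wesazus]
  (3) Nasal Assimilation: no change — [wesazus]

[eyefozaf], [wesazus]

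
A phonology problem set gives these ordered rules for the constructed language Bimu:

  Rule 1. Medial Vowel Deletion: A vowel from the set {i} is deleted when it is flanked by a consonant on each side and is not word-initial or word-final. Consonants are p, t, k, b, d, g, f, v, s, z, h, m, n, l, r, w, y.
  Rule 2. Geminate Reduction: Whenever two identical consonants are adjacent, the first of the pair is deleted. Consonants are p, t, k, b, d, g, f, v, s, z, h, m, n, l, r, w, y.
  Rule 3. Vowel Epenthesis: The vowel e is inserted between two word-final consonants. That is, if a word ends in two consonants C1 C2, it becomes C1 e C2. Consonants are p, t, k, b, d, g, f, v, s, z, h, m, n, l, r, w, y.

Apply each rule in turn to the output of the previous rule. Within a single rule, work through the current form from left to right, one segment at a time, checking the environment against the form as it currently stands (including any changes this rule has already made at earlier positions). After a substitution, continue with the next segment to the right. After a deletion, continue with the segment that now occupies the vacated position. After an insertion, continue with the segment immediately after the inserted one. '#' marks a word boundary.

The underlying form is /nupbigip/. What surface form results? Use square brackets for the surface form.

Rule 1 Medial Vowel Deletion: [nupbigip] → [nupbgp]
Rule 2 Geminate Reduction: no change — [nupbgp]
Rule 3 Vowel Epenthesis: [nupbgp] → [nupbgep]

[nupbgep]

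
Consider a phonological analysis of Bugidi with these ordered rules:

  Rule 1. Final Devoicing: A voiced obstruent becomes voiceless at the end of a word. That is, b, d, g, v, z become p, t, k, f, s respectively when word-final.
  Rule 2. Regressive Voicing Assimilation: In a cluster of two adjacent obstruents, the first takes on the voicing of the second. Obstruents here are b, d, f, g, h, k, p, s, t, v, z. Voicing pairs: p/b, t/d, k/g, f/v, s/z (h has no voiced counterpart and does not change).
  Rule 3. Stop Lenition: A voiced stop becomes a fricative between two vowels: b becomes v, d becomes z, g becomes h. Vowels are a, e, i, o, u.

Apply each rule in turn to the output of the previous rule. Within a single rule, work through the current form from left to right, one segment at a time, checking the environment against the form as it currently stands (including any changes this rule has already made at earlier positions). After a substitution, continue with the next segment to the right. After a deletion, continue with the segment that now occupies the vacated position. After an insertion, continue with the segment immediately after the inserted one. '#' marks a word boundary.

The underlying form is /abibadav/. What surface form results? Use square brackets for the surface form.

Rule 1 Final Devoicing: [abibadav] → [abibadaf]
Rule 2 Regressive Voicing Assimilation: no change — [abibadaf]
Rule 3 Stop Lenition: [abibadaf] → [avivazaf]

[avivazaf]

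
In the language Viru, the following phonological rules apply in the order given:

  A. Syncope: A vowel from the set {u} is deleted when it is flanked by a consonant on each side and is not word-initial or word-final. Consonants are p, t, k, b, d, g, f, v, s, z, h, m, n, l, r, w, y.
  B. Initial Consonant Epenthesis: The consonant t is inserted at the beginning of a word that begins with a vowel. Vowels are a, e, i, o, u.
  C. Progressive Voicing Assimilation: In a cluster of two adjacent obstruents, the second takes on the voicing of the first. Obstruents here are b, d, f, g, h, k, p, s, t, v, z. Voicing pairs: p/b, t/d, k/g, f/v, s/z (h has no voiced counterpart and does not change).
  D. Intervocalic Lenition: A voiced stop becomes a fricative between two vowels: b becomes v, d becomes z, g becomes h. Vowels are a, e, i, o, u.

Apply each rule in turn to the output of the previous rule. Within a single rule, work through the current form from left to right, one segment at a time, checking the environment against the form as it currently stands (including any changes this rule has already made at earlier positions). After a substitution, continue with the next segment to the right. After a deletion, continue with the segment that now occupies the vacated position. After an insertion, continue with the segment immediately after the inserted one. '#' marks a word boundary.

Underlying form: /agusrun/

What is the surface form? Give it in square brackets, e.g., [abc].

A Syncope: [agusrun] → [agsrn]
B Initial Consonant Epenthesis: [agsrn] → [tagsrn]
C Progressive Voicing Assimilation: [tagsrn] → [tagzrn]
D Intervocalic Lenition: no change — [tagzrn]

[tagzrn]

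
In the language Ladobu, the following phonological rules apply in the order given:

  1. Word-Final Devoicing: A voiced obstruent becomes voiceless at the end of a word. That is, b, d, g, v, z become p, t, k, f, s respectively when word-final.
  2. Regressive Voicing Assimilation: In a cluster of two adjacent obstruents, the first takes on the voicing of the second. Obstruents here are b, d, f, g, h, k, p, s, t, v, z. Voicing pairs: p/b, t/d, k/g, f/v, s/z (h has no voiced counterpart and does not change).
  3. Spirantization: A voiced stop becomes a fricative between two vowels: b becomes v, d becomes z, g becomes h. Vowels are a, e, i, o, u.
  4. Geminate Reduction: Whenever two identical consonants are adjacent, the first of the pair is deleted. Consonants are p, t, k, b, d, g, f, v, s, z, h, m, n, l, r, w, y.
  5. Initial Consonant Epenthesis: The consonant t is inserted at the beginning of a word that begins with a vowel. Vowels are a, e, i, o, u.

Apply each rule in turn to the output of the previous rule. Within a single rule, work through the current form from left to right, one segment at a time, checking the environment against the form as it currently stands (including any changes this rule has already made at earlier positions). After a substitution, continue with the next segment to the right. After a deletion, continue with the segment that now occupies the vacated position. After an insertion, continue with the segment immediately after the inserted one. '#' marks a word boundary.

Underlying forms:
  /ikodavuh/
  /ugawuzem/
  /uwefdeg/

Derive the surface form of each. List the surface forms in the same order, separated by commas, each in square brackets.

[tikozavuh], [tuhawuzem], [tuwevdek]

/ikodavuh/:
  1 Word-Final Devoicing: no change — [ikodavuh]
  2 Regressive Voicing Assimilation: no change — [ikodavuh]
  3 Spirantization: [ikodavuh] → [ikozavuh]
  4 Geminate Reduction: no change — [ikozavuh]
  5 Initial Consonant Epenthesis: [ikozavuh] → [tikozavuh]
/ugawuzem/:
  1 Word-Final Devoicing: no change — [ugawuzem]
  2 Regressive Voicing Assimilation: no change — [ugawuzem]
  3 Spirantization: [ugawuzem] → [uhawuzem]
  4 Geminate Reduction: no change — [uhawuzem]
  5 Initial Consonant Epenthesis: [uhawuzem] → [tuhawuzem]
/uwefdeg/:
  1 Word-Final Devoicing: [uwefdeg] → [uwefdek]
  2 Regressive Voicing Assimilation: [uwefdek] → [uwevdek]
  3 Spirantization: no change — [uwevdek]
  4 Geminate Reduction: no change — [uwevdek]
  5 Initial Consonant Epenthesis: [uwevdek] → [tuwevdek]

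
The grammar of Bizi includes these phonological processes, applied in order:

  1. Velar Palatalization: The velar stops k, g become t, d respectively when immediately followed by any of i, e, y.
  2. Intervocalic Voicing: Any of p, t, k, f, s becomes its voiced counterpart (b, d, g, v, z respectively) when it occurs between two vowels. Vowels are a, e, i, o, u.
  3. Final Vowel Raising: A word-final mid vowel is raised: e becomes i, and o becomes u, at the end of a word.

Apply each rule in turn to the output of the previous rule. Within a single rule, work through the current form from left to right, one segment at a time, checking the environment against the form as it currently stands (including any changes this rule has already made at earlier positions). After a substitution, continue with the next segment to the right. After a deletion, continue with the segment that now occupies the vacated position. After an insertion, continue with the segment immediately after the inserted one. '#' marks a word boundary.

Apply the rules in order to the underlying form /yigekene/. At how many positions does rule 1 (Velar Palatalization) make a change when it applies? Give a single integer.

1 Velar Palatalization: [yigekene] → [yidetene]
2 Intervocalic Voicing: [yidetene] → [yidedene]
3 Final Vowel Raising: [yidedene] → [yidedeni]
Rule 1 changed 2 position(s).

2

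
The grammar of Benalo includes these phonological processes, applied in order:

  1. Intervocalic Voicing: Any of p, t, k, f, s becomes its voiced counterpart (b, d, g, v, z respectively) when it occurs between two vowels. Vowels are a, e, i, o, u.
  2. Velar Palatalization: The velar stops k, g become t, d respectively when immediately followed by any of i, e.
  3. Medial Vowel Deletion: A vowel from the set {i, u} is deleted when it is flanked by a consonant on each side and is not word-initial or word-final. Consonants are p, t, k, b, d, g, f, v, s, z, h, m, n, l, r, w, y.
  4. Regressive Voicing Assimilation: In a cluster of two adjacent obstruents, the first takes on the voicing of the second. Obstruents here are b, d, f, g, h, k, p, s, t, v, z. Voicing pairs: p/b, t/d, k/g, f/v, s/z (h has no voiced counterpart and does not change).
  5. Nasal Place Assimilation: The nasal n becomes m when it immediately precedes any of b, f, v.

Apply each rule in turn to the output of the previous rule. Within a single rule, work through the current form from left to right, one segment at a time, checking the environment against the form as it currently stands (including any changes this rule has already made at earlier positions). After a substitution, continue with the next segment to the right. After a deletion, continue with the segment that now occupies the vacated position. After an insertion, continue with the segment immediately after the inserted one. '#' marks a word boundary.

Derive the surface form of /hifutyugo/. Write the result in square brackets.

1 Intervocalic Voicing: [hifutyugo] → [hivutyugo]
2 Velar Palatalization: no change — [hivutyugo]
3 Medial Vowel Deletion: [hivutyugo] → [hvtygo]
4 Regressive Voicing Assimilation: [hvtygo] → [hftygo]
5 Nasal Place Assimilation: no change — [hftygo]

[hftygo]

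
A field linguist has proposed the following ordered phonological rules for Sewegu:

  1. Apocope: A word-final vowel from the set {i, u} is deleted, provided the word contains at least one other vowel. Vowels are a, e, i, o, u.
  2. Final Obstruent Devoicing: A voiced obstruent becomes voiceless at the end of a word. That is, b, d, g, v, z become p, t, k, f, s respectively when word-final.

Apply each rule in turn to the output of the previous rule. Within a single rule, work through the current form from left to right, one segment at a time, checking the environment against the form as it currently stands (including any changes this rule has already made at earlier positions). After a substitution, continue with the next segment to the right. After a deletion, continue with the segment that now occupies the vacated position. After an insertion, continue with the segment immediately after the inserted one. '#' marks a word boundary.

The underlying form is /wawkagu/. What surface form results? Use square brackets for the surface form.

[wawkak]

1 Apocope: [wawkagu] → [wawkag]
2 Final Obstruent Devoicing: [wawkag] → [wawkak]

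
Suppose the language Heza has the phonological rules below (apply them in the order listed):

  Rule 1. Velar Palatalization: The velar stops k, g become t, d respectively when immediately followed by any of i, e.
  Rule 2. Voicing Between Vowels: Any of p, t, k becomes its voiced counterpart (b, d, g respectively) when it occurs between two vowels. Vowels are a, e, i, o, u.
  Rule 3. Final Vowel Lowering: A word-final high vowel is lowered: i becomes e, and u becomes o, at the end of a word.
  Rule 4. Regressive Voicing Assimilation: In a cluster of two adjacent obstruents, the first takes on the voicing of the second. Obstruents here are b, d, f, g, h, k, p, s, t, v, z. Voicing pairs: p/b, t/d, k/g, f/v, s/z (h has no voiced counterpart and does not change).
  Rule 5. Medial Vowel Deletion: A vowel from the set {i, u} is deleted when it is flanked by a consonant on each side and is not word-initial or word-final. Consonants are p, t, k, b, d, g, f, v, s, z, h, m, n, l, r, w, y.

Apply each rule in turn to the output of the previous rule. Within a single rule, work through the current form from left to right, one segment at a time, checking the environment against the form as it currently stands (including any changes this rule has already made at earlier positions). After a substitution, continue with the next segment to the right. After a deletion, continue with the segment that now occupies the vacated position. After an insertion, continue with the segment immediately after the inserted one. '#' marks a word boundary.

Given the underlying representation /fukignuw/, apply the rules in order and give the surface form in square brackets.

[fdgnw]

Rule 1 Velar Palatalization: [fukignuw] → [futignuw]
Rule 2 Voicing Between Vowels: [futignuw] → [fudignuw]
Rule 3 Final Vowel Lowering: no change — [fudignuw]
Rule 4 Regressive Voicing Assimilation: no change — [fudignuw]
Rule 5 Medial Vowel Deletion: [fudignuw] → [fdgnw]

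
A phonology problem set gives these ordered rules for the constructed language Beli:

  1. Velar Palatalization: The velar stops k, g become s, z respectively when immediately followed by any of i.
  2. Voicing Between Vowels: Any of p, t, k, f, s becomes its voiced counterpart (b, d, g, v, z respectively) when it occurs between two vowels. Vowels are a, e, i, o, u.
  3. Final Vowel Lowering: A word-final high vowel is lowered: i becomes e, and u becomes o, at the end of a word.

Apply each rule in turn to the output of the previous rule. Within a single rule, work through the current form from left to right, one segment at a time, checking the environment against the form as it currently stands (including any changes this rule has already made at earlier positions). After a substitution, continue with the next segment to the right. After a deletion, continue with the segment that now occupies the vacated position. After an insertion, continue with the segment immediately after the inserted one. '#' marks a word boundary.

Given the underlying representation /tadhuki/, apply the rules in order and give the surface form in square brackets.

[tadhuze]

1 Velar Palatalization: [tadhuki] → [tadhusi]
2 Voicing Between Vowels: [tadhusi] → [tadhuzi]
3 Final Vowel Lowering: [tadhuzi] → [tadhuze]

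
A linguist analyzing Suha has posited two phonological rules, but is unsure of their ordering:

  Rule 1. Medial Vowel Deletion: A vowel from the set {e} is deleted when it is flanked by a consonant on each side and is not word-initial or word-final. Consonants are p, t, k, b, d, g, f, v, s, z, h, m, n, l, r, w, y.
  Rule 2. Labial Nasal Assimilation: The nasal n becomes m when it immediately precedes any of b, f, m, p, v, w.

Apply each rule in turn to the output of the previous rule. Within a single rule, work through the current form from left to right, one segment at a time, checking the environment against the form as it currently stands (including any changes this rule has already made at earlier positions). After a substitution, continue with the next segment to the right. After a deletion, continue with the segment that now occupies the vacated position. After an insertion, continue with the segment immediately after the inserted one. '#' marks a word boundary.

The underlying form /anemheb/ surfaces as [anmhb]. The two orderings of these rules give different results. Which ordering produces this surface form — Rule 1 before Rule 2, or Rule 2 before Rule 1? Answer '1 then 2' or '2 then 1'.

2 then 1

Order 1 then 2:
  1 Medial Vowel Deletion: [anemheb] → [anmhb]
  2 Labial Nasal Assimilation: [anmhb] → [ammhb]
  result: [ammhb]
Order 2 then 1:
  2 Labial Nasal Assimilation: no change — [anemheb]
  1 Medial Vowel Deletion: [anemheb] → [anmhb]
  result: [anmhb]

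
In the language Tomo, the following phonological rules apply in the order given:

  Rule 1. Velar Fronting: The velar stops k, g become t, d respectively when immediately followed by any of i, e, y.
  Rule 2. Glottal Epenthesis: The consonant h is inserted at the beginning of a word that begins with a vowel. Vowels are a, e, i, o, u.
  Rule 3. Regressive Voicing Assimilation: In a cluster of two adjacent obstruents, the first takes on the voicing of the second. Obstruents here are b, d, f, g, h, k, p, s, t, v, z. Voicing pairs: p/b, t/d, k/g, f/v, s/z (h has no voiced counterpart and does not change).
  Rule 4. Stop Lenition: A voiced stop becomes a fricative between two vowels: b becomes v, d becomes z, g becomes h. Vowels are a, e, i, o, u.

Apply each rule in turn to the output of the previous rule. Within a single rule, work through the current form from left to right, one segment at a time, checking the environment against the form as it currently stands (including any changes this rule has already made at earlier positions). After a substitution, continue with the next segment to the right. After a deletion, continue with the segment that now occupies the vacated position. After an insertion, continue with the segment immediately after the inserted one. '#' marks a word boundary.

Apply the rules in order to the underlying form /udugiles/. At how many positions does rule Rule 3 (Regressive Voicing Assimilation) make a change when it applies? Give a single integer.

0

Rule 1 Velar Fronting: [udugiles] → [ududiles]
Rule 2 Glottal Epenthesis: [ududiles] → [hududiles]
Rule 3 Regressive Voicing Assimilation: no change — [hududiles]
Rule 4 Stop Lenition: [hududiles] → [huzuziles]
Rule Rule 3 changed 0 position(s).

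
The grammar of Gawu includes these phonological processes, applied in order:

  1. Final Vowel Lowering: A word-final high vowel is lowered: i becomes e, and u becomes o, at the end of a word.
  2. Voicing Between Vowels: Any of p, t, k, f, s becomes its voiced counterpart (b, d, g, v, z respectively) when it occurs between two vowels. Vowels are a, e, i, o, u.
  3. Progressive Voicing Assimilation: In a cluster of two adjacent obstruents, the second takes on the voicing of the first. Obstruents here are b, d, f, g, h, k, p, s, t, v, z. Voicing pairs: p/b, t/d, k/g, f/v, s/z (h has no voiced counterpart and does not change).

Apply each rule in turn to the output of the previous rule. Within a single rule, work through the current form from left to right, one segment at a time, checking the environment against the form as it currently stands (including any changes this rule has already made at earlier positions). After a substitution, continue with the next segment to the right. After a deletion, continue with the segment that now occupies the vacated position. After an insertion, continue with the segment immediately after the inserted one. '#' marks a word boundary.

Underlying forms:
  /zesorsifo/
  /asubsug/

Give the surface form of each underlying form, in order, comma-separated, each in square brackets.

[zezorsivo], [azubzug]

/zesorsifo/:
  1 Final Vowel Lowering: no change — [zesorsifo]
  2 Voicing Between Vowels: [zesorsifo] → [zezorsivo]
  3 Progressive Voicing Assimilation: no change — [zezorsivo]
/asubsug/:
  1 Final Vowel Lowering: no change — [asubsug]
  2 Voicing Between Vowels: [asubsug] → [azubsug]
  3 Progressive Voicing Assimilation: [azubsug] → [azubzug]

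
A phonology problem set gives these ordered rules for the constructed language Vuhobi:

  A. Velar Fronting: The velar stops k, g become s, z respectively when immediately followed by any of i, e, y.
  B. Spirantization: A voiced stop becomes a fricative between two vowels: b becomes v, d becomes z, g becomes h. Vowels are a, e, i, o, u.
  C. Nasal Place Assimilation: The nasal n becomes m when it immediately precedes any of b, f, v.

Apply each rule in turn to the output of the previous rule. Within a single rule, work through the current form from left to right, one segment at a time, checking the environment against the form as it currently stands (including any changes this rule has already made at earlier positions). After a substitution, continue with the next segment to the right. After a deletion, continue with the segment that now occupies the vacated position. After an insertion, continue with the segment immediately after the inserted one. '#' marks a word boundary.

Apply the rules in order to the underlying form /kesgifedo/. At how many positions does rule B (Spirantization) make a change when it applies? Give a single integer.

A Velar Fronting: [kesgifedo] → [seszifedo]
B Spirantization: [seszifedo] → [seszifezo]
C Nasal Place Assimilation: no change — [seszifezo]
Rule B changed 1 position(s).

1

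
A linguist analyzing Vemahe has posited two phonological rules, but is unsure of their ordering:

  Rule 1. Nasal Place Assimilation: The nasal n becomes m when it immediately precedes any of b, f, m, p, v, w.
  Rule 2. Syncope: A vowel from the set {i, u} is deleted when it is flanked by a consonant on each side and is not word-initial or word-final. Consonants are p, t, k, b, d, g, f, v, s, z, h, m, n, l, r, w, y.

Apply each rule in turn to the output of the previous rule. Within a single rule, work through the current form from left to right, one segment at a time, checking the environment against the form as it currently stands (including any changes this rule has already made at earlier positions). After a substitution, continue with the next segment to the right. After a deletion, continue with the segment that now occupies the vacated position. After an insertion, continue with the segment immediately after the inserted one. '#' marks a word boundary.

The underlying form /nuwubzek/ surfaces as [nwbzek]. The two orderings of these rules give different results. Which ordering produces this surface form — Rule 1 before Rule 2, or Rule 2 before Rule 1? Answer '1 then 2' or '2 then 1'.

1 then 2

Order 1 then 2:
  1 Nasal Place Assimilation: no change — [nuwubzek]
  2 Syncope: [nuwubzek] → [nwbzek]
  result: [nwbzek]
Order 2 then 1:
  2 Syncope: [nuwubzek] → [nwbzek]
  1 Nasal Place Assimilation: [nwbzek] → [mwbzek]
  result: [mwbzek]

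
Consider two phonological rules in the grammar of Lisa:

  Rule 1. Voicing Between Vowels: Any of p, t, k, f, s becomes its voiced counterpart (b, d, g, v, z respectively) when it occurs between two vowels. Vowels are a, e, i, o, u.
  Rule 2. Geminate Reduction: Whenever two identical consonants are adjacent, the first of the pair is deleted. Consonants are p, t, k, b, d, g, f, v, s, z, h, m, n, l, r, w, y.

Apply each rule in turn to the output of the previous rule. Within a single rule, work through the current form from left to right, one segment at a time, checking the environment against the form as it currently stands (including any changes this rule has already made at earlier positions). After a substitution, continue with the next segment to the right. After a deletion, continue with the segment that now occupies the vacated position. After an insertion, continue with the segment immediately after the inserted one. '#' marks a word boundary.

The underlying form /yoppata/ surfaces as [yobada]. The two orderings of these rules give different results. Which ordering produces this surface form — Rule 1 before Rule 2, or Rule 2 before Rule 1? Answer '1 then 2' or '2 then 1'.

2 then 1

Order 1 then 2:
  1 Voicing Between Vowels: [yoppata] → [yoppada]
  2 Geminate Reduction: [yoppada] → [yopada]
  result: [yopada]
Order 2 then 1:
  2 Geminate Reduction: [yoppata] → [yopata]
  1 Voicing Between Vowels: [yopata] → [yobada]
  result: [yobada]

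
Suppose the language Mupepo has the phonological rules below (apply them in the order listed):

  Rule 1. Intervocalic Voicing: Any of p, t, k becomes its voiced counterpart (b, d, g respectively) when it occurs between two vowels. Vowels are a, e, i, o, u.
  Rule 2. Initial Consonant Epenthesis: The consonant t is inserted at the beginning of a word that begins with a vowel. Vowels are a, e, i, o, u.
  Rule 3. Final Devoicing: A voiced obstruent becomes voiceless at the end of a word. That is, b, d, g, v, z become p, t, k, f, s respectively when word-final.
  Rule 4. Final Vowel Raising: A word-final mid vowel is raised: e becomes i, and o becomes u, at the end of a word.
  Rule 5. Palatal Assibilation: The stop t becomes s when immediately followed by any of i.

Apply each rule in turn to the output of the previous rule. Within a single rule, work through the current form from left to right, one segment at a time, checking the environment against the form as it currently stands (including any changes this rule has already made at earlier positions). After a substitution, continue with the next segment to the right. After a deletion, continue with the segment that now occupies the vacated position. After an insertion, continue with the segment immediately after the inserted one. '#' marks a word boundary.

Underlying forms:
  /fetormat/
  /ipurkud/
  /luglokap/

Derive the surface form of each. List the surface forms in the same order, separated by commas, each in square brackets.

/fetormat/:
  Rule 1 Intervocalic Voicing: [fetormat] → [fedormat]
  Rule 2 Initial Consonant Epenthesis: no change — [fedormat]
  Rule 3 Final Devoicing: no change — [fedormat]
  Rule 4 Final Vowel Raising: no change — [fedormat]
  Rule 5 Palatal Assibilation: no change — [fedormat]
/ipurkud/:
  Rule 1 Intervocalic Voicing: [ipurkud] → [iburkud]
  Rule 2 Initial Consonant Epenthesis: [iburkud] → [tiburkud]
  Rule 3 Final Devoicing: [tiburkud] → [tiburkut]
  Rule 4 Final Vowel Raising: no change — [tiburkut]
  Rule 5 Palatal Assibilation: [tiburkut] → [siburkut]
/luglokap/:
  Rule 1 Intervocalic Voicing: [luglokap] → [luglogap]
  Rule 2 Initial Consonant Epenthesis: no change — [luglogap]
  Rule 3 Final Devoicing: no change — [luglogap]
  Rule 4 Final Vowel Raising: no change — [luglogap]
  Rule 5 Palatal Assibilation: no change — [luglogap]

[fedormat], [siburkut], [luglogap]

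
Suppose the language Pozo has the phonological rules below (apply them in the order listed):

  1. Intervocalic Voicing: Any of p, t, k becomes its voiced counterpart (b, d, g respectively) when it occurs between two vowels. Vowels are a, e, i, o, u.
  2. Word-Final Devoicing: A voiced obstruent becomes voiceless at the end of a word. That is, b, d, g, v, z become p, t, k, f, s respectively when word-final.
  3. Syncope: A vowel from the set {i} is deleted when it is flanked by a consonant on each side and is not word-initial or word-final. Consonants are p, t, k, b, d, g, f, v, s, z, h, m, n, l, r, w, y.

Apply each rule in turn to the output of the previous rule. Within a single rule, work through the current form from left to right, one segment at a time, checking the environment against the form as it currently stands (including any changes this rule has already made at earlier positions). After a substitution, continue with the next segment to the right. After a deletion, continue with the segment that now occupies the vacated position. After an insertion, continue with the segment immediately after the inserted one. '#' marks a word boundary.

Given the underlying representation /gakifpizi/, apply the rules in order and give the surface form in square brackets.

[gagfpzi]

1 Intervocalic Voicing: [gakifpizi] → [gagifpizi]
2 Word-Final Devoicing: no change — [gagifpizi]
3 Syncope: [gagifpizi] → [gagfpzi]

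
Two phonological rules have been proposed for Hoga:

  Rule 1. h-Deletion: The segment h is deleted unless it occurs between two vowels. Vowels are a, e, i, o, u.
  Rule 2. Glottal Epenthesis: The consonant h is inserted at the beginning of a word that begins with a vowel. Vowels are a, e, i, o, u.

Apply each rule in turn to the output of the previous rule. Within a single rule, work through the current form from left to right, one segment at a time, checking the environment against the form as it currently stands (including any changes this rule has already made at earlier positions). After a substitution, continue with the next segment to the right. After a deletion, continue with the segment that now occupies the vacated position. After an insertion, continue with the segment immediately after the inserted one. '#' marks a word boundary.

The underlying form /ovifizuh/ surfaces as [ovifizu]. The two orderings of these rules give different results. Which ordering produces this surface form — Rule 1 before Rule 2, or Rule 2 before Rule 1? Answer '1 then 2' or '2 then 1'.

2 then 1

Order 1 then 2:
  1 h-Deletion: [ovifizuh] → [ovifizu]
  2 Glottal Epenthesis: [ovifizu] → [hovifizu]
  result: [hovifizu]
Order 2 then 1:
  2 Glottal Epenthesis: [ovifizuh] → [hovifizuh]
  1 h-Deletion: [hovifizuh] → [ovifizu]
  result: [ovifizu]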